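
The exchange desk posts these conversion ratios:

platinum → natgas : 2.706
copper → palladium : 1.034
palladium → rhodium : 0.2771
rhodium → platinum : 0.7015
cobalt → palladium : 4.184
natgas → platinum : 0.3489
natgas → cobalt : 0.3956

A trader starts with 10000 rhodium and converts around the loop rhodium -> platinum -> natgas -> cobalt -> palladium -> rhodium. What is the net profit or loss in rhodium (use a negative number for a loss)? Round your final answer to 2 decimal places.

10000 rhodium × 0.7015 = 7015 platinum
7015 platinum × 2.706 = 18982.59 natgas
18982.59 natgas × 0.3956 = 7509.512604 cobalt
7509.512604 cobalt × 4.184 = 31419.800735136 palladium
31419.800735136 palladium × 0.2771 = 8706.4267837061856 rhodium
Net change: 8706.4267837061856 − 10000 = -1293.5732162938144 rhodium

-1293.57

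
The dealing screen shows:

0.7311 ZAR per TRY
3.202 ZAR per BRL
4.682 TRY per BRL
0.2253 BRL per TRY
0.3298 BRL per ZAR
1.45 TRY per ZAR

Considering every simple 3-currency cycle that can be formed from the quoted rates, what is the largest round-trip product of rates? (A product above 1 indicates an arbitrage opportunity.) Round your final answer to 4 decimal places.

ZAR→BRL→TRY→ZAR: 0.3298 × 4.682 × 0.7311 = 1.12891
ZAR→TRY→BRL→ZAR: 1.45 × 0.2253 × 3.202 = 1.04605
Maximum is ZAR→BRL→TRY→ZAR at 1.1289; arbitrage exists.

1.1289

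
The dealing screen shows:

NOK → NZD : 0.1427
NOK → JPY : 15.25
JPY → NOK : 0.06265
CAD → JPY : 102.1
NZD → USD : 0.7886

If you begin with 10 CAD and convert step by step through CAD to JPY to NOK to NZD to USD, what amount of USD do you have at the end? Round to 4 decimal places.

10 CAD × 102.1 = 1021 JPY
1021 JPY × 0.06265 = 63.96565 NOK
63.96565 NOK × 0.1427 = 9.127898255 NZD
9.127898255 NZD × 0.7886 = 7.198260563893 USD

7.1983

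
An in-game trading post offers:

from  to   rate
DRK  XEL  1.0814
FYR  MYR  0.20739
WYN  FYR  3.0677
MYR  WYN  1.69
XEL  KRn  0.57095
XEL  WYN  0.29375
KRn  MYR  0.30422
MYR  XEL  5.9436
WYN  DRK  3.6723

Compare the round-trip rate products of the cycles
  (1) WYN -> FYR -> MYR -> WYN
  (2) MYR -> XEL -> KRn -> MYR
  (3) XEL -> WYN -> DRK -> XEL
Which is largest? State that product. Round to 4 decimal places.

1.1665

(1) 3.0677 × 0.20739 × 1.69 = 1.07520
(2) 5.9436 × 0.57095 × 0.30422 = 1.03237
(3) 0.29375 × 3.6723 × 1.0814 = 1.16655
Highest is cycle (3) at 1.1665 (>1, arbitrage).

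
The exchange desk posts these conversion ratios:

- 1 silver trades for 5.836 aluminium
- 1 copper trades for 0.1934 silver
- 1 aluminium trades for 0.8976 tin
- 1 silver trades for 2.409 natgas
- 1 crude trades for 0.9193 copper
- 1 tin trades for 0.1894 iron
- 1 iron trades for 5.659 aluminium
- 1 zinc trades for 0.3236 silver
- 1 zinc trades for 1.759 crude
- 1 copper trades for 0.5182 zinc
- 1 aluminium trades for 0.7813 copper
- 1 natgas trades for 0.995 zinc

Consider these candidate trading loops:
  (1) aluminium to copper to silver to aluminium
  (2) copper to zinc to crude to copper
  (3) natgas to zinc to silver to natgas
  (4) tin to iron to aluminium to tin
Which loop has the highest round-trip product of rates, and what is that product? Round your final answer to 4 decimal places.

0.9621

(1) 0.7813 × 0.1934 × 5.836 = 0.88184
(2) 0.5182 × 1.759 × 0.9193 = 0.83795
(3) 0.995 × 0.3236 × 2.409 = 0.77565
(4) 0.1894 × 5.659 × 0.8976 = 0.96206
Highest is cycle (4) at 0.9621 (≤1, no arbitrage).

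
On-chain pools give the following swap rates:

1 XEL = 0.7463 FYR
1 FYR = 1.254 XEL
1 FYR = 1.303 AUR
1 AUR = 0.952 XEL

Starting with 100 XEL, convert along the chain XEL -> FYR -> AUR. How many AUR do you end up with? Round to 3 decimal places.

100 XEL × 0.7463 = 74.63 FYR
74.63 FYR × 1.303 = 97.24289 AUR

97.243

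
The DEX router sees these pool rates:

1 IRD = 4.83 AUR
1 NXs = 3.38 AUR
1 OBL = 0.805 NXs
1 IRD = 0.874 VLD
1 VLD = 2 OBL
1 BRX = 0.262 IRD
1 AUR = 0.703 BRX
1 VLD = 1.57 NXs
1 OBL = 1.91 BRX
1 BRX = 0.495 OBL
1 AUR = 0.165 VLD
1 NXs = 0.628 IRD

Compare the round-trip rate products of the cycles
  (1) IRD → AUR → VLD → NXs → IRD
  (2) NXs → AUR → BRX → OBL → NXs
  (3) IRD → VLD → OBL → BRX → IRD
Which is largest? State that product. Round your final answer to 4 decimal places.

(1) 4.83 × 0.165 × 1.57 × 0.628 = 0.78576
(2) 3.38 × 0.703 × 0.495 × 0.805 = 0.94683
(3) 0.874 × 2 × 1.91 × 0.262 = 0.87473
Highest is cycle (2) at 0.9468 (≤1, no arbitrage).

0.9468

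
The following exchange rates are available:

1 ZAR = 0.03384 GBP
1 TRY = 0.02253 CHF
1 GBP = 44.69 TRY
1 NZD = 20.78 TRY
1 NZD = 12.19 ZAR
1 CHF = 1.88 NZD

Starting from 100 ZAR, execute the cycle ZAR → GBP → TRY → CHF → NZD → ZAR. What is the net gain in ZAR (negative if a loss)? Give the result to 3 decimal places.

100 ZAR × 0.03384 = 3.384 GBP
3.384 GBP × 44.69 = 151.23096 TRY
151.23096 TRY × 0.02253 = 3.4072335288 CHF
3.4072335288 CHF × 1.88 = 6.405599034144 NZD
6.405599034144 NZD × 12.19 = 78.08425222621536 ZAR
Net change: 78.08425222621536 − 100 = -21.91574777378464 ZAR

-21.916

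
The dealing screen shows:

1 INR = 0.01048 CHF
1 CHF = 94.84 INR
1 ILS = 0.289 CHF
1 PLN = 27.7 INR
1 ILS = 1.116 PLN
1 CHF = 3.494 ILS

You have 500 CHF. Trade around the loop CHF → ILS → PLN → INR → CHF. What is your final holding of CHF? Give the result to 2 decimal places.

565.98

500 CHF × 3.494 = 1747 ILS
1747 ILS × 1.116 = 1949.652 PLN
1949.652 PLN × 27.7 = 54005.3604 INR
54005.3604 INR × 0.01048 = 565.976176992 CHF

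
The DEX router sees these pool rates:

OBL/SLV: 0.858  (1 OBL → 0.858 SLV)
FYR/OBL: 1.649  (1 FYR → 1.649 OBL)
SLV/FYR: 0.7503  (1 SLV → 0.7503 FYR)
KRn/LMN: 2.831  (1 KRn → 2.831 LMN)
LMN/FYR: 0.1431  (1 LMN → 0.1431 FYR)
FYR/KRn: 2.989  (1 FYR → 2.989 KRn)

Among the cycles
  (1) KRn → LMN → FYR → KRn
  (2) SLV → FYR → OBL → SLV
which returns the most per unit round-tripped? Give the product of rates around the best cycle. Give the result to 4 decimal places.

1.2109

(1) 2.831 × 0.1431 × 2.989 = 1.21089
(2) 0.7503 × 1.649 × 0.858 = 1.06156
Highest is cycle (1) at 1.2109 (>1, arbitrage).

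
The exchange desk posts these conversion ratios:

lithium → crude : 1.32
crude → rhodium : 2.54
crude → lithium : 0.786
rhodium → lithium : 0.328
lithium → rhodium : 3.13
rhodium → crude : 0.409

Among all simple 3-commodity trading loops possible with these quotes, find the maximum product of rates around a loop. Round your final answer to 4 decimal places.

1.0997

lithium→crude→rhodium→lithium: 1.32 × 2.54 × 0.328 = 1.09972
lithium→rhodium→crude→lithium: 3.13 × 0.409 × 0.786 = 1.00621
Maximum is lithium→crude→rhodium→lithium at 1.0997; arbitrage exists.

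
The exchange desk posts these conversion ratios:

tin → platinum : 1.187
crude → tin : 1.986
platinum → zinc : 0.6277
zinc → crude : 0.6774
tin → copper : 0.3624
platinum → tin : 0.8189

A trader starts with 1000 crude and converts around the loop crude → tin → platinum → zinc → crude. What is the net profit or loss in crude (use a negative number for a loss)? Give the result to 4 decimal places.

1000 crude × 1.986 = 1986 tin
1986 tin × 1.187 = 2357.382 platinum
2357.382 platinum × 0.6277 = 1479.7286814 zinc
1479.7286814 zinc × 0.6774 = 1002.36820878036 crude
Net change: 1002.36820878036 − 1000 = 2.36820878036 crude

2.3682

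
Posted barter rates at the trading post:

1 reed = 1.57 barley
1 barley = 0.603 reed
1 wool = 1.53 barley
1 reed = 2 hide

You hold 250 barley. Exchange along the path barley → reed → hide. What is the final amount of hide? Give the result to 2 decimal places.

250 barley × 0.603 = 150.75 reed
150.75 reed × 2 = 301.5 hide

301.50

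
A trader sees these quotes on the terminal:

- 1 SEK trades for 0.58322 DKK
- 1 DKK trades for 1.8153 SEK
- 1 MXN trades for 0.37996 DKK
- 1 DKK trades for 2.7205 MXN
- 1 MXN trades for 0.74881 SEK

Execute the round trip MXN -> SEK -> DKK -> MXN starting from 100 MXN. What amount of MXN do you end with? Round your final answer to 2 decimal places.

118.81

100 MXN × 0.74881 = 74.881 SEK
74.881 SEK × 0.58322 = 43.67209682 DKK
43.67209682 DKK × 2.7205 = 118.80993939881 MXN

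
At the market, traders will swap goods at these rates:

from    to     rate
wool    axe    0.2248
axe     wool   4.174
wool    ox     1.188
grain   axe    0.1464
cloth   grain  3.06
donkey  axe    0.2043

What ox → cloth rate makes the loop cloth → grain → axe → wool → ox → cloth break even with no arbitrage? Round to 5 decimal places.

0.45016

Known legs of the cycle: 3.06 × 0.1464 × 4.174 × 1.188 = 2.221423636608
For no arbitrage the full-cycle product must be 1, so the missing rate is 1 / 2.221423636608 ≈ 0.4501618.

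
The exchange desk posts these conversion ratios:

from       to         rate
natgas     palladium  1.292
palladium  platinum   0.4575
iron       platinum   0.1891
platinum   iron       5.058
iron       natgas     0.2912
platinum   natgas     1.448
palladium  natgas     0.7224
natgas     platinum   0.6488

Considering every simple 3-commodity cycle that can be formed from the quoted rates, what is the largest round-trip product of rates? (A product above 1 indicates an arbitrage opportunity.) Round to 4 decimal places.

0.9556

platinum→iron→natgas→platinum: 5.058 × 0.2912 × 0.6488 = 0.95561
platinum→natgas→palladium→platinum: 1.448 × 1.292 × 0.4575 = 0.85590
Maximum is platinum→iron→natgas→platinum at 0.9556; no arbitrage — every cycle loses value.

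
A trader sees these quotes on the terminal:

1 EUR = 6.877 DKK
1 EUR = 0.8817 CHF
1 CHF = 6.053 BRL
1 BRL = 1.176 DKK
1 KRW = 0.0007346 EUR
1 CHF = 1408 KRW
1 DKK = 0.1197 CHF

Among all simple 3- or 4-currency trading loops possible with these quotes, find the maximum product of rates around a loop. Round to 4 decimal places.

CHF→KRW→EUR→CHF: 1408 × 0.0007346 × 0.8817 = 0.91196
BRL→DKK→CHF→BRL: 1.176 × 0.1197 × 6.053 = 0.85206
CHF→KRW→EUR→DKK→CHF: 1408 × 0.0007346 × 6.877 × 0.1197 = 0.85143
Maximum is CHF→KRW→EUR→CHF at 0.9120; no arbitrage — every cycle loses value.

0.9120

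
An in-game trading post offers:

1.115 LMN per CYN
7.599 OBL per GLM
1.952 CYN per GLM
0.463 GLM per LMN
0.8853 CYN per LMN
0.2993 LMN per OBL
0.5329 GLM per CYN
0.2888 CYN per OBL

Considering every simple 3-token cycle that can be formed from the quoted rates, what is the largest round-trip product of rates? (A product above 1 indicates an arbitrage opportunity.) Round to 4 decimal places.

1.1695

OBL→CYN→GLM→OBL: 0.2888 × 0.5329 × 7.599 = 1.16950
OBL→LMN→GLM→OBL: 0.2993 × 0.463 × 7.599 = 1.05304
LMN→GLM→CYN→LMN: 0.463 × 1.952 × 1.115 = 1.00771
Maximum is OBL→CYN→GLM→OBL at 1.1695; arbitrage exists.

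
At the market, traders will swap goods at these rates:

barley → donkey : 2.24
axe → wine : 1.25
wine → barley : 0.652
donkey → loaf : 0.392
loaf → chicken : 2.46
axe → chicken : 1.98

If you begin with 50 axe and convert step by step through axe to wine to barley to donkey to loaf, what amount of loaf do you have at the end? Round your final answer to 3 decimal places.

35.782

50 axe × 1.25 = 62.5 wine
62.5 wine × 0.652 = 40.75 barley
40.75 barley × 2.24 = 91.28 donkey
91.28 donkey × 0.392 = 35.78176 loaf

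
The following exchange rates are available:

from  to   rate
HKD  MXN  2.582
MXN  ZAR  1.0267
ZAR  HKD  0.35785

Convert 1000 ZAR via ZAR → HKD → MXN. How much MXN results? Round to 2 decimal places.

923.97

1000 ZAR × 0.35785 = 357.85 HKD
357.85 HKD × 2.582 = 923.9687 MXN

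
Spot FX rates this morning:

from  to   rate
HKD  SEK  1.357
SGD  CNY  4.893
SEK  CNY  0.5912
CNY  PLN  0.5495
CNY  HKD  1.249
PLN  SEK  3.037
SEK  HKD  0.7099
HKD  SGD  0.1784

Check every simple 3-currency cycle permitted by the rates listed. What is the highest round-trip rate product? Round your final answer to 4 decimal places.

1.0903

HKD→SGD→CNY→HKD: 0.1784 × 4.893 × 1.249 = 1.09027
HKD→SEK→CNY→HKD: 1.357 × 0.5912 × 1.249 = 1.00202
SEK→CNY→PLN→SEK: 0.5912 × 0.5495 × 3.037 = 0.98661
Maximum is HKD→SGD→CNY→HKD at 1.0903; arbitrage exists.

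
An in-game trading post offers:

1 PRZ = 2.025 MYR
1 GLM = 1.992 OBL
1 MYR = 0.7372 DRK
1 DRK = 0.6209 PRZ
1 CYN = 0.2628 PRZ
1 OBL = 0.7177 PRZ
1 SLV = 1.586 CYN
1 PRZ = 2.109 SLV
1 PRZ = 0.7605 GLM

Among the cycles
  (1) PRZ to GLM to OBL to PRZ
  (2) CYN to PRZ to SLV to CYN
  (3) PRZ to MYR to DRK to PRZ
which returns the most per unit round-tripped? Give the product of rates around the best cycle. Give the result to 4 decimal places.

(1) 0.7605 × 1.992 × 0.7177 = 1.08726
(2) 0.2628 × 2.109 × 1.586 = 0.87903
(3) 2.025 × 0.7372 × 0.6209 = 0.92690
Highest is cycle (1) at 1.0873 (>1, arbitrage).

1.0873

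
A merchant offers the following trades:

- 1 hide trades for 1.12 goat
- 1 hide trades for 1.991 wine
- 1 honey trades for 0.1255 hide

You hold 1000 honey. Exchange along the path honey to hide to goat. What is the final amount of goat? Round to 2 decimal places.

140.56

1000 honey × 0.1255 = 125.5 hide
125.5 hide × 1.12 = 140.56 goat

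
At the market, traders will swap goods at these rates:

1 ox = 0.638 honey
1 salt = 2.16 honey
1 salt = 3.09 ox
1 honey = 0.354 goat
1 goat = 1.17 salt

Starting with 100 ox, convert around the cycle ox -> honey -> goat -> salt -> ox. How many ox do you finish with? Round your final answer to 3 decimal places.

100 ox × 0.638 = 63.8 honey
63.8 honey × 0.354 = 22.5852 goat
22.5852 goat × 1.17 = 26.424684 salt
26.424684 salt × 3.09 = 81.65227356 ox

81.652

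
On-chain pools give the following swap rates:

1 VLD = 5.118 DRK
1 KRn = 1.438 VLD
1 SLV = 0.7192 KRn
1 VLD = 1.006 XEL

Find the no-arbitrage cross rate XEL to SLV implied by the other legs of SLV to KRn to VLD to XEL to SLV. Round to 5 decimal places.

0.96116

Known legs of the cycle: 0.7192 × 1.438 × 1.006 = 1.0404148576
For no arbitrage the full-cycle product must be 1, so the missing rate is 1 / 1.0404148576 ≈ 0.9611551.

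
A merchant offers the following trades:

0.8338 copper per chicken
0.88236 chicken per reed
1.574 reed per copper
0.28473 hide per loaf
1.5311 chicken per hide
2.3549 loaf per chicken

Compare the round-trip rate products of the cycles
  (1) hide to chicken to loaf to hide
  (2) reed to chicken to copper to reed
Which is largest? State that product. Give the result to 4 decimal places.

(1) 1.5311 × 2.3549 × 0.28473 = 1.02662
(2) 0.88236 × 0.8338 × 1.574 = 1.15801
Highest is cycle (2) at 1.1580 (>1, arbitrage).

1.1580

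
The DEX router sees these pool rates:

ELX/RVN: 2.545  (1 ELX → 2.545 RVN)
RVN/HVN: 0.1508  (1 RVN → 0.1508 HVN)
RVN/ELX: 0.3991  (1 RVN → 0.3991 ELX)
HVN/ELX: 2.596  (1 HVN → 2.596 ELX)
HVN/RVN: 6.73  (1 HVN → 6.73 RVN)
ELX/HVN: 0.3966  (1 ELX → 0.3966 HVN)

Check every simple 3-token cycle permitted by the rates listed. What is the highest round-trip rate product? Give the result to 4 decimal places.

RVN→ELX→HVN→RVN: 0.3991 × 0.3966 × 6.73 = 1.06524
RVN→HVN→ELX→RVN: 0.1508 × 2.596 × 2.545 = 0.99631
Maximum is RVN→ELX→HVN→RVN at 1.0652; arbitrage exists.

1.0652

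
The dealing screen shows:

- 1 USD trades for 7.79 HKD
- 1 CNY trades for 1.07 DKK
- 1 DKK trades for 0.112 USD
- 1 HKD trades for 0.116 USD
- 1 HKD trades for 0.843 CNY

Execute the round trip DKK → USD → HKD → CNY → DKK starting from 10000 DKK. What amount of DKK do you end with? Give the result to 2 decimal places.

10000 DKK × 0.112 = 1120 USD
1120 USD × 7.79 = 8724.8 HKD
8724.8 HKD × 0.843 = 7355.0064 CNY
7355.0064 CNY × 1.07 = 7869.856848 DKK

7869.86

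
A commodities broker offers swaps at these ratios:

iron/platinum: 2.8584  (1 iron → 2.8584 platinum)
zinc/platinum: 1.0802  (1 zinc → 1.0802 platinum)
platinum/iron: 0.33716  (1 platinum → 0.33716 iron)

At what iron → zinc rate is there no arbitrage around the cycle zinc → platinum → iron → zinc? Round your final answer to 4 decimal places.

Known legs of the cycle: 1.0802 × 0.33716 = 0.364200232
For no arbitrage the full-cycle product must be 1, so the missing rate is 1 / 0.364200232 ≈ 2.745742.

2.7457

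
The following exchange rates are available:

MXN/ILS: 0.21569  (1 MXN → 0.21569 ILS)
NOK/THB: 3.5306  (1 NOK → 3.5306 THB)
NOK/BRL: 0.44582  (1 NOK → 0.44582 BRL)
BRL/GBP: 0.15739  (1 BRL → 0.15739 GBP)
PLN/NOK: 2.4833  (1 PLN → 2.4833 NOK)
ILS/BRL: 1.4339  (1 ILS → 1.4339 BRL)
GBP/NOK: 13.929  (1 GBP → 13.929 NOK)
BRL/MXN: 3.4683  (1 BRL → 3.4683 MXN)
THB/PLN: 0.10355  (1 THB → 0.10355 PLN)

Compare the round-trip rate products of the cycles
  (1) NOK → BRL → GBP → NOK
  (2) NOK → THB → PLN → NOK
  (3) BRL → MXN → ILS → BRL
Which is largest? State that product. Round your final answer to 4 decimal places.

1.0727

(1) 0.44582 × 0.15739 × 13.929 = 0.97736
(2) 3.5306 × 0.10355 × 2.4833 = 0.90788
(3) 3.4683 × 0.21569 × 1.4339 = 1.07267
Highest is cycle (3) at 1.0727 (>1, arbitrage).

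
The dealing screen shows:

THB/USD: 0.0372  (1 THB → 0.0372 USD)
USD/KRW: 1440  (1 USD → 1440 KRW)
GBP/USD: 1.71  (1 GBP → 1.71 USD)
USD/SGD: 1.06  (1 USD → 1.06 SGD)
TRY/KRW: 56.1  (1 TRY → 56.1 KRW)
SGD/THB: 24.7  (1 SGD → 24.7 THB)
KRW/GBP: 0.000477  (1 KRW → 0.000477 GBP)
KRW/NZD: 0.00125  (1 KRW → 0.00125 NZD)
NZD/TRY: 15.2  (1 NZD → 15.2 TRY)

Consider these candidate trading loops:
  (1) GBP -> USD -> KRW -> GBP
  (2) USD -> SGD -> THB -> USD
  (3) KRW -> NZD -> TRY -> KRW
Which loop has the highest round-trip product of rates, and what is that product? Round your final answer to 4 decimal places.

1.1746

(1) 1.71 × 1440 × 0.000477 = 1.17456
(2) 1.06 × 24.7 × 0.0372 = 0.97397
(3) 0.00125 × 15.2 × 56.1 = 1.06590
Highest is cycle (1) at 1.1746 (>1, arbitrage).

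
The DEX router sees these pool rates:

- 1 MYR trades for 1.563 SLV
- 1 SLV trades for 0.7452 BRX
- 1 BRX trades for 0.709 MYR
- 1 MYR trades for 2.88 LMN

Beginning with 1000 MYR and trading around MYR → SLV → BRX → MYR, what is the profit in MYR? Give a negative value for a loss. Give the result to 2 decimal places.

1000 MYR × 1.563 = 1563 SLV
1563 SLV × 0.7452 = 1164.7476 BRX
1164.7476 BRX × 0.709 = 825.8060484 MYR
Net change: 825.8060484 − 1000 = -174.1939516 MYR

-174.19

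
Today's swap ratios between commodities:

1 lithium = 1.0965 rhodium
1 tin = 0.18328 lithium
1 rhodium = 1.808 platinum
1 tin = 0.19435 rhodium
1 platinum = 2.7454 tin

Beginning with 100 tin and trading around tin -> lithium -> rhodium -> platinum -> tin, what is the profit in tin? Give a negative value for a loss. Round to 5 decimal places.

-0.24659

100 tin × 0.18328 = 18.328 lithium
18.328 lithium × 1.0965 = 20.096652 rhodium
20.096652 rhodium × 1.808 = 36.334746816 platinum
36.334746816 platinum × 2.7454 = 99.7534139086464 tin
Net change: 99.7534139086464 − 100 = -0.2465860913536 tin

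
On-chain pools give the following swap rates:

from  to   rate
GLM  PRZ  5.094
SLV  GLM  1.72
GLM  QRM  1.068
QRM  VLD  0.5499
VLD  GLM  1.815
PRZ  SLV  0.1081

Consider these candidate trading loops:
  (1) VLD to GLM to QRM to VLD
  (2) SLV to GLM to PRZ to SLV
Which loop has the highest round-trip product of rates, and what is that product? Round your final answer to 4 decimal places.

(1) 1.815 × 1.068 × 0.5499 = 1.06594
(2) 1.72 × 5.094 × 0.1081 = 0.94714
Highest is cycle (1) at 1.0659 (>1, arbitrage).

1.0659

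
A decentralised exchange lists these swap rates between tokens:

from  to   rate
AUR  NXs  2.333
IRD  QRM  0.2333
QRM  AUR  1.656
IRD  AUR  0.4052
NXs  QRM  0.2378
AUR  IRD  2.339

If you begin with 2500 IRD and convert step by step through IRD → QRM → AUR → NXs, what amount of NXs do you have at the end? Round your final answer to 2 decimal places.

2500 IRD × 0.2333 = 583.25 QRM
583.25 QRM × 1.656 = 965.862 AUR
965.862 AUR × 2.333 = 2253.356046 NXs

2253.36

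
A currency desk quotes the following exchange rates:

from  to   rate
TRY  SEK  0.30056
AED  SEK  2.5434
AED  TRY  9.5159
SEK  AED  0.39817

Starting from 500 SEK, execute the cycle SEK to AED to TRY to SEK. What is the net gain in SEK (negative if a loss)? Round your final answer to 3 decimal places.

500 SEK × 0.39817 = 199.085 AED
199.085 AED × 9.5159 = 1894.4729515 TRY
1894.4729515 TRY × 0.30056 = 569.40279030284 SEK
Net change: 569.40279030284 − 500 = 69.40279030284 SEK

69.403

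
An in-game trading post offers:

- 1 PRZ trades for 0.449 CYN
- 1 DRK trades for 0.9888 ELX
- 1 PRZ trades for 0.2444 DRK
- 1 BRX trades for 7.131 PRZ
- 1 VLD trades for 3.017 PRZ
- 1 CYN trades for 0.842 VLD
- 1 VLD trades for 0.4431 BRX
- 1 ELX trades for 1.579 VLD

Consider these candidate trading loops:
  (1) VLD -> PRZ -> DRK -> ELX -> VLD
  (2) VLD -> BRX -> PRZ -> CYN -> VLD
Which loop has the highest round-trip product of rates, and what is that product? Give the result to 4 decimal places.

1.1946

(1) 3.017 × 0.2444 × 0.9888 × 1.579 = 1.15124
(2) 0.4431 × 7.131 × 0.449 × 0.842 = 1.19457
Highest is cycle (2) at 1.1946 (>1, arbitrage).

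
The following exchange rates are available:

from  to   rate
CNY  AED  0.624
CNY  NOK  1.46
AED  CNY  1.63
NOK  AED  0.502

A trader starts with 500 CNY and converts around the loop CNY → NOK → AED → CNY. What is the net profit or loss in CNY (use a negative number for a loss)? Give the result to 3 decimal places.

97.330

500 CNY × 1.46 = 730 NOK
730 NOK × 0.502 = 366.46 AED
366.46 AED × 1.63 = 597.3298 CNY
Net change: 597.3298 − 500 = 97.3298 CNY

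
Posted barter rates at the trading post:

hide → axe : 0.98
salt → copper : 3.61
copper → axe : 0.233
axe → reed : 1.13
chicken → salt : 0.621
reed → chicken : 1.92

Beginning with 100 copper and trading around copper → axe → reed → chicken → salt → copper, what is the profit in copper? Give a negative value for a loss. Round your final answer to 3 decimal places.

13.327

100 copper × 0.233 = 23.3 axe
23.3 axe × 1.13 = 26.329 reed
26.329 reed × 1.92 = 50.55168 chicken
50.55168 chicken × 0.621 = 31.39259328 salt
31.39259328 salt × 3.61 = 113.3272617408 copper
Net change: 113.3272617408 − 100 = 13.3272617408 copper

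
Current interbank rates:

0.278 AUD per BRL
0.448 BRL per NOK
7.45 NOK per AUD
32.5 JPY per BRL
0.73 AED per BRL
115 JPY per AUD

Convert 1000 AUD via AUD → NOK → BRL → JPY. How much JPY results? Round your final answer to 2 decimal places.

1000 AUD × 7.45 = 7450 NOK
7450 NOK × 0.448 = 3337.6 BRL
3337.6 BRL × 32.5 = 108472 JPY

108472.00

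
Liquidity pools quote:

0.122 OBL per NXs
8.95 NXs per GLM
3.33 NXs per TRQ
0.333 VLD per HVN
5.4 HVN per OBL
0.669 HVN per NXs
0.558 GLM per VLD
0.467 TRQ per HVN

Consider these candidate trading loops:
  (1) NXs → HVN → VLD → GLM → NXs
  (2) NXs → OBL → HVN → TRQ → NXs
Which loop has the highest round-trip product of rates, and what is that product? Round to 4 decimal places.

(1) 0.669 × 0.333 × 0.558 × 8.95 = 1.11257
(2) 0.122 × 5.4 × 0.467 × 3.33 = 1.02451
Highest is cycle (1) at 1.1126 (>1, arbitrage).

1.1126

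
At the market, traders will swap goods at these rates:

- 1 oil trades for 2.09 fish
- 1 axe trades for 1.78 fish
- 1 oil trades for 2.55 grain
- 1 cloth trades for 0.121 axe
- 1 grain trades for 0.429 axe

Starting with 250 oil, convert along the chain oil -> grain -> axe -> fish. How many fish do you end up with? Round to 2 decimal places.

486.81

250 oil × 2.55 = 637.5 grain
637.5 grain × 0.429 = 273.4875 axe
273.4875 axe × 1.78 = 486.80775 fish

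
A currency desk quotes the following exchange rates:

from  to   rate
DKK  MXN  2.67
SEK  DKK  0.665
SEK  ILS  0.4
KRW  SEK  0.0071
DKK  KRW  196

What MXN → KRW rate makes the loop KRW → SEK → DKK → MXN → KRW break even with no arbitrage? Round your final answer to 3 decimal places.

Known legs of the cycle: 0.0071 × 0.665 × 2.67 = 0.012606405
For no arbitrage the full-cycle product must be 1, so the missing rate is 1 / 0.012606405 ≈ 79.32476.

79.325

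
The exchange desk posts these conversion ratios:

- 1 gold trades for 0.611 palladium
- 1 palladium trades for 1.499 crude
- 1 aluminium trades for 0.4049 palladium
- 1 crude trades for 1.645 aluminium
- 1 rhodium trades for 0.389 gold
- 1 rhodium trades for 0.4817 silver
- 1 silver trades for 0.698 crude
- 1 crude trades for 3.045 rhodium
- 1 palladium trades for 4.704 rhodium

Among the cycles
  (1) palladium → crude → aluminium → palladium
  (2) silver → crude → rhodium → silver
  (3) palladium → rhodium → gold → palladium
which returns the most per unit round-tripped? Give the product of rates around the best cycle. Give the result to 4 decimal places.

1.1180

(1) 1.499 × 1.645 × 0.4049 = 0.99842
(2) 0.698 × 3.045 × 0.4817 = 1.02381
(3) 4.704 × 0.389 × 0.611 = 1.11804
Highest is cycle (3) at 1.1180 (>1, arbitrage).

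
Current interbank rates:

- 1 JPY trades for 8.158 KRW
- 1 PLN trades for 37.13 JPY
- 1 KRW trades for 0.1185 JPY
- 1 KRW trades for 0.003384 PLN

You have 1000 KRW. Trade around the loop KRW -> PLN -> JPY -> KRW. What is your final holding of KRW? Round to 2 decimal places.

1025.04

1000 KRW × 0.003384 = 3.384 PLN
3.384 PLN × 37.13 = 125.64792 JPY
125.64792 JPY × 8.158 = 1025.03573136 KRW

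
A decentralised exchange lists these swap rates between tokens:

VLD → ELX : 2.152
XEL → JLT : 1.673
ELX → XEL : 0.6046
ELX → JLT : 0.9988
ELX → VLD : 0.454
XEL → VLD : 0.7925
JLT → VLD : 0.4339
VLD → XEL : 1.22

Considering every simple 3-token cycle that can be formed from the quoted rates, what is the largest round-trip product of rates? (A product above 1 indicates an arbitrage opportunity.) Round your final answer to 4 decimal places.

1.0311

VLD→ELX→XEL→VLD: 2.152 × 0.6046 × 0.7925 = 1.03112
VLD→ELX→JLT→VLD: 2.152 × 0.9988 × 0.4339 = 0.93263
VLD→XEL→JLT→VLD: 1.22 × 1.673 × 0.4339 = 0.88562
Maximum is VLD→ELX→XEL→VLD at 1.0311; arbitrage exists.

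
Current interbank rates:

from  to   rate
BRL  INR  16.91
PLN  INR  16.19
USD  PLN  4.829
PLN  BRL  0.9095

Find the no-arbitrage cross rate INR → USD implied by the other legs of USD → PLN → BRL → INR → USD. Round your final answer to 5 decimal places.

0.01346

Known legs of the cycle: 4.829 × 0.9095 × 16.91 = 74.268305705
For no arbitrage the full-cycle product must be 1, so the missing rate is 1 / 74.268305705 ≈ 0.0134647.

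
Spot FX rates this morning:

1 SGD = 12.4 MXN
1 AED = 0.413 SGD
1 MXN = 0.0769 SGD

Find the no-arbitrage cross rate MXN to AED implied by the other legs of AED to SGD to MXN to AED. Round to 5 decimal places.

Known legs of the cycle: 0.413 × 12.4 = 5.1212
For no arbitrage the full-cycle product must be 1, so the missing rate is 1 / 5.1212 ≈ 0.1952667.

0.19527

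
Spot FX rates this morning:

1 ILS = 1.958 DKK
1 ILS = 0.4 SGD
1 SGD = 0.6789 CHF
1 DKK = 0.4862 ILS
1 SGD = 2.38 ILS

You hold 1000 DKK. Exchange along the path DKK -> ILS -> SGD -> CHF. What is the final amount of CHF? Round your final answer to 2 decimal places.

132.03

1000 DKK × 0.4862 = 486.2 ILS
486.2 ILS × 0.4 = 194.48 SGD
194.48 SGD × 0.6789 = 132.032472 CHF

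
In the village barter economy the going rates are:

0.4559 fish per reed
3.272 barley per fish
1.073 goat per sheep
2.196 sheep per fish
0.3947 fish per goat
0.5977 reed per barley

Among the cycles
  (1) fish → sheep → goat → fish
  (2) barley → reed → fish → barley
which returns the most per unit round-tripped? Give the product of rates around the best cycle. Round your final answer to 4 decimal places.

(1) 2.196 × 1.073 × 0.3947 = 0.93003
(2) 0.5977 × 0.4559 × 3.272 = 0.89159
Highest is cycle (1) at 0.9300 (≤1, no arbitrage).

0.9300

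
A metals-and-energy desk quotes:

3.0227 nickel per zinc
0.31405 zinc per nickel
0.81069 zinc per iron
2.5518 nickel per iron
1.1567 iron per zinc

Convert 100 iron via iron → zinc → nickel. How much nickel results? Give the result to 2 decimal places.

245.05

100 iron × 0.81069 = 81.069 zinc
81.069 zinc × 3.0227 = 245.0472663 nickel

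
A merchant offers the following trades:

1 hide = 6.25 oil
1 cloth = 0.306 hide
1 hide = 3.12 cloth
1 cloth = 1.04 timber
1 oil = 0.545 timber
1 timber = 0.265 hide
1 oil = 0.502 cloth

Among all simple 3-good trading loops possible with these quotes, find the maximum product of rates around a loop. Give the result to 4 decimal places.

hide→oil→cloth→hide: 6.25 × 0.502 × 0.306 = 0.96008
hide→oil→timber→hide: 6.25 × 0.545 × 0.265 = 0.90266
hide→cloth→timber→hide: 3.12 × 1.04 × 0.265 = 0.85987
Maximum is hide→oil→cloth→hide at 0.9601; no arbitrage — every cycle loses value.

0.9601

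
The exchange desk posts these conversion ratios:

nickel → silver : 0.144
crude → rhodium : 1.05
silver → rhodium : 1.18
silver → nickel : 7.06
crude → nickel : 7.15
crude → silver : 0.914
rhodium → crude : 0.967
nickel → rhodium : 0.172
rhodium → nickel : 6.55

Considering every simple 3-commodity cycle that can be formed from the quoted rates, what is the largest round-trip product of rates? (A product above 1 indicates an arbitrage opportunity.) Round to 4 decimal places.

crude→nickel→rhodium→crude: 7.15 × 0.172 × 0.967 = 1.18922
silver→rhodium→nickel→silver: 1.18 × 6.55 × 0.144 = 1.11298
silver→rhodium→crude→silver: 1.18 × 0.967 × 0.914 = 1.04293
Maximum is crude→nickel→rhodium→crude at 1.1892; arbitrage exists.

1.1892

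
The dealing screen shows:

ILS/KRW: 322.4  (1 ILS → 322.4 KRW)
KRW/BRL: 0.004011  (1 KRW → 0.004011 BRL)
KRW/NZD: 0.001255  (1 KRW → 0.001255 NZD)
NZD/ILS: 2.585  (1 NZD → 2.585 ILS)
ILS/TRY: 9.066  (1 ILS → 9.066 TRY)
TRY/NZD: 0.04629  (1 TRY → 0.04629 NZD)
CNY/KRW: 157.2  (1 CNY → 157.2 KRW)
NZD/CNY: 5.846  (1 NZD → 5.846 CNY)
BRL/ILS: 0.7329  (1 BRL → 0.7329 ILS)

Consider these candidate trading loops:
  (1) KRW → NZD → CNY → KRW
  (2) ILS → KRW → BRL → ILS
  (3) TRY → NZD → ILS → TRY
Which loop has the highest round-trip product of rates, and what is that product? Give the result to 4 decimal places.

(1) 0.001255 × 5.846 × 157.2 = 1.15333
(2) 322.4 × 0.004011 × 0.7329 = 0.94775
(3) 0.04629 × 2.585 × 9.066 = 1.08483
Highest is cycle (1) at 1.1533 (>1, arbitrage).

1.1533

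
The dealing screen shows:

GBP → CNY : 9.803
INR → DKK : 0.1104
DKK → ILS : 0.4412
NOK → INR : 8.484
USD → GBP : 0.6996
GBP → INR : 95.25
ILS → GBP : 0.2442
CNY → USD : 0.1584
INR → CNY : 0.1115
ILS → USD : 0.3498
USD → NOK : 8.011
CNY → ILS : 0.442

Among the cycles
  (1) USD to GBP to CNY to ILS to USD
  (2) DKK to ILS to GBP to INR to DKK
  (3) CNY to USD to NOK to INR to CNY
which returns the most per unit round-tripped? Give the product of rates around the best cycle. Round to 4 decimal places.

(1) 0.6996 × 9.803 × 0.442 × 0.3498 = 1.06035
(2) 0.4412 × 0.2442 × 95.25 × 0.1104 = 1.13296
(3) 0.1584 × 8.011 × 8.484 × 0.1115 = 1.20038
Highest is cycle (3) at 1.2004 (>1, arbitrage).

1.2004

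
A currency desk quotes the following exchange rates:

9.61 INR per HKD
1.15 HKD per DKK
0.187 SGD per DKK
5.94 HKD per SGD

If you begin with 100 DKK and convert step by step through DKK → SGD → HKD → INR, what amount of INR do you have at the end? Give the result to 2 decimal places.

1067.46

100 DKK × 0.187 = 18.7 SGD
18.7 SGD × 5.94 = 111.078 HKD
111.078 HKD × 9.61 = 1067.45958 INR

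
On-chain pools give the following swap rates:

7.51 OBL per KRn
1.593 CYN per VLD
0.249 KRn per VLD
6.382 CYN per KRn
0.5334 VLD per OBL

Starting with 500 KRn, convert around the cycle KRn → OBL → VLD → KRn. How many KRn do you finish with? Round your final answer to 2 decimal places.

500 KRn × 7.51 = 3755 OBL
3755 OBL × 0.5334 = 2002.917 VLD
2002.917 VLD × 0.249 = 498.726333 KRn

498.73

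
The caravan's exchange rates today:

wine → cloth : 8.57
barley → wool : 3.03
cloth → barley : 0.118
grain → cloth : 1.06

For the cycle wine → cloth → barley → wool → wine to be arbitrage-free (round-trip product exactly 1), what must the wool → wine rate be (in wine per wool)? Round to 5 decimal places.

Known legs of the cycle: 8.57 × 0.118 × 3.03 = 3.0641178
For no arbitrage the full-cycle product must be 1, so the missing rate is 1 / 3.0641178 ≈ 0.3263582.

0.32636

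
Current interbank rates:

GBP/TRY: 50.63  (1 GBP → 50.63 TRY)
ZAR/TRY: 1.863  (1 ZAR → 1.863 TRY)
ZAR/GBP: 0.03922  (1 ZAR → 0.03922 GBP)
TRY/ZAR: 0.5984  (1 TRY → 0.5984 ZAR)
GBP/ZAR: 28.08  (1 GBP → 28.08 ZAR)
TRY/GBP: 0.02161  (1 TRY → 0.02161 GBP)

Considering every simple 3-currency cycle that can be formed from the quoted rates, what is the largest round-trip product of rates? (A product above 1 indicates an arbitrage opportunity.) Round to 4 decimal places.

1.1882

ZAR→GBP→TRY→ZAR: 0.03922 × 50.63 × 0.5984 = 1.18825
ZAR→TRY→GBP→ZAR: 1.863 × 0.02161 × 28.08 = 1.13048
Maximum is ZAR→GBP→TRY→ZAR at 1.1882; arbitrage exists.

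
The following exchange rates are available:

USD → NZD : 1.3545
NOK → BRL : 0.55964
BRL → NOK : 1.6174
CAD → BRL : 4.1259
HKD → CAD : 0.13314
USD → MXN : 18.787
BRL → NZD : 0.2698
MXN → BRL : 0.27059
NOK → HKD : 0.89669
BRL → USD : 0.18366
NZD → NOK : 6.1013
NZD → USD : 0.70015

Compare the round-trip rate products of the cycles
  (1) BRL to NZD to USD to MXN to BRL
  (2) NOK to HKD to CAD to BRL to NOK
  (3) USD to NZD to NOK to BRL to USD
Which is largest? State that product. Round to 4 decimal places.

(1) 0.2698 × 0.70015 × 18.787 × 0.27059 = 0.96029
(2) 0.89669 × 0.13314 × 4.1259 × 1.6174 = 0.79669
(3) 1.3545 × 6.1013 × 0.55964 × 0.18366 = 0.84942
Highest is cycle (1) at 0.9603 (≤1, no arbitrage).

0.9603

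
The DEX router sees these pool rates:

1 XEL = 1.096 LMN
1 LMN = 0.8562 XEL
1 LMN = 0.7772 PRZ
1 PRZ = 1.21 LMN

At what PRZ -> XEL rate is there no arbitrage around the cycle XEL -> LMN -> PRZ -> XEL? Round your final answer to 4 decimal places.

Known legs of the cycle: 1.096 × 0.7772 = 0.8518112
For no arbitrage the full-cycle product must be 1, so the missing rate is 1 / 0.8518112 ≈ 1.173969.

1.1740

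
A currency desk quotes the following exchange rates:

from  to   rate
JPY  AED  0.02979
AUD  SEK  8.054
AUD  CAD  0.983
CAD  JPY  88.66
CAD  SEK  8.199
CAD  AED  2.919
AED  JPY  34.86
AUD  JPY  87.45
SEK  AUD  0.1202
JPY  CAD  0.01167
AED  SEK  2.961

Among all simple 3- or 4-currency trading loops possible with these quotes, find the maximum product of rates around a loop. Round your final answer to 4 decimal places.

JPY→CAD→AED→JPY: 0.01167 × 2.919 × 34.86 = 1.18750
AED→SEK→AUD→CAD→AED: 2.961 × 0.1202 × 0.983 × 2.919 = 1.02125
JPY→CAD→SEK→AUD→JPY: 0.01167 × 8.199 × 0.1202 × 87.45 = 1.00576
CAD→SEK→AUD→CAD: 8.199 × 0.1202 × 0.983 = 0.96877
JPY→AED→SEK→AUD→JPY: 0.02979 × 2.961 × 0.1202 × 87.45 = 0.92720
Maximum is JPY→CAD→AED→JPY at 1.1875; arbitrage exists.

1.1875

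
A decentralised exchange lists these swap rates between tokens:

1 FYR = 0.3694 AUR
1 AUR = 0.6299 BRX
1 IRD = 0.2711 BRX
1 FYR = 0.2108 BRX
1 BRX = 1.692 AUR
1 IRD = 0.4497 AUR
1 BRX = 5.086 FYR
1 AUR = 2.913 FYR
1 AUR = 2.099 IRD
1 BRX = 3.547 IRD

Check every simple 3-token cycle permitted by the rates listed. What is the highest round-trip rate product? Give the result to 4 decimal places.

1.1834

BRX→FYR→AUR→BRX: 5.086 × 0.3694 × 0.6299 = 1.18344
BRX→AUR→FYR→BRX: 1.692 × 2.913 × 0.2108 = 1.03899
BRX→IRD→AUR→BRX: 3.547 × 0.4497 × 0.6299 = 1.00474
BRX→AUR→IRD→BRX: 1.692 × 2.099 × 0.2711 = 0.96281
Maximum is BRX→FYR→AUR→BRX at 1.1834; arbitrage exists.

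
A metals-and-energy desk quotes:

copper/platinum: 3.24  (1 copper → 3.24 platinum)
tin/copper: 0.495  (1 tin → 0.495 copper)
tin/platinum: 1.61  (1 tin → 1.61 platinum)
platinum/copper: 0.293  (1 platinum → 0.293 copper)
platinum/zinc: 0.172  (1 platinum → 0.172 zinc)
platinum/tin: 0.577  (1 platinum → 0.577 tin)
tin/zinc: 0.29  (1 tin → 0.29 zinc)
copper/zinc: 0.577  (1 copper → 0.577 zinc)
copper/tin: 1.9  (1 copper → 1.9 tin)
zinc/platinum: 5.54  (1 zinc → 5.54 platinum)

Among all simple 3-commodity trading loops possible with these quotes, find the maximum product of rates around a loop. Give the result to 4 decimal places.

copper→zinc→platinum→copper: 0.577 × 5.54 × 0.293 = 0.93660
tin→zinc→platinum→tin: 0.29 × 5.54 × 0.577 = 0.92701
tin→copper→platinum→tin: 0.495 × 3.24 × 0.577 = 0.92539
tin→platinum→copper→tin: 1.61 × 0.293 × 1.9 = 0.89629
Maximum is copper→zinc→platinum→copper at 0.9366; no arbitrage — every cycle loses value.

0.9366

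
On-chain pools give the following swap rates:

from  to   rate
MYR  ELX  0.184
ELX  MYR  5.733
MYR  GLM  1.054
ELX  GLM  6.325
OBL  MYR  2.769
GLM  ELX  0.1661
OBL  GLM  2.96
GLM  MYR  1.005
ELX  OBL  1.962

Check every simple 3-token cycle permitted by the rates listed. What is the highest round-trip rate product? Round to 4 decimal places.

ELX→GLM→MYR→ELX: 6.325 × 1.005 × 0.184 = 1.16962
ELX→MYR→GLM→ELX: 5.733 × 1.054 × 0.1661 = 1.00367
ELX→OBL→MYR→ELX: 1.962 × 2.769 × 0.184 = 0.99963
ELX→OBL→GLM→ELX: 1.962 × 2.96 × 0.1661 = 0.96463
Maximum is ELX→GLM→MYR→ELX at 1.1696; arbitrage exists.

1.1696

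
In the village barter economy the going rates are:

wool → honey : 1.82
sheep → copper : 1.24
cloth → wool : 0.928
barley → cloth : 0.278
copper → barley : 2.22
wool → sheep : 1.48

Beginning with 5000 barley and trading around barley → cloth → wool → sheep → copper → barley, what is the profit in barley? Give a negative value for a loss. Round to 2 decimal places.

255.32

5000 barley × 0.278 = 1390 cloth
1390 cloth × 0.928 = 1289.92 wool
1289.92 wool × 1.48 = 1909.0816 sheep
1909.0816 sheep × 1.24 = 2367.261184 copper
2367.261184 copper × 2.22 = 5255.31982848 barley
Net change: 5255.31982848 − 5000 = 255.31982848 barley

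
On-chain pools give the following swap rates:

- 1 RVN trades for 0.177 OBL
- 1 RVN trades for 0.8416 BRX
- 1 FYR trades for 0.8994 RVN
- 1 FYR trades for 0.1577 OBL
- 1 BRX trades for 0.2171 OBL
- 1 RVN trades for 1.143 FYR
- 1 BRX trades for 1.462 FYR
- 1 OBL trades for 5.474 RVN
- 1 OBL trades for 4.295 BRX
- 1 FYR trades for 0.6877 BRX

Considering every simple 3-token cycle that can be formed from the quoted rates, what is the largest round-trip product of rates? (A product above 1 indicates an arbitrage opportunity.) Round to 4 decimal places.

1.1066

RVN→BRX→FYR→RVN: 0.8416 × 1.462 × 0.8994 = 1.10664
RVN→BRX→OBL→RVN: 0.8416 × 0.2171 × 5.474 = 1.00016
OBL→BRX→FYR→OBL: 4.295 × 1.462 × 0.1577 = 0.99024
RVN→FYR→OBL→RVN: 1.143 × 0.1577 × 5.474 = 0.98669
Maximum is RVN→BRX→FYR→RVN at 1.1066; arbitrage exists.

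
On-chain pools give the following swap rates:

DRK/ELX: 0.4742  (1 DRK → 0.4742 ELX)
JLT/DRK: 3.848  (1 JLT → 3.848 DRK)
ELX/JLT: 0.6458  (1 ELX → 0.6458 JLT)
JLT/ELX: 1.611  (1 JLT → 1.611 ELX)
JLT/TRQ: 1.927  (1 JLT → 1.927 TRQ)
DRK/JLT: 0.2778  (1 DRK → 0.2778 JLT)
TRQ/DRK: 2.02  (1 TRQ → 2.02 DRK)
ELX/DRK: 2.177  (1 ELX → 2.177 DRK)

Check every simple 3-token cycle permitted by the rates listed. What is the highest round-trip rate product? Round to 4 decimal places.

DRK→ELX→JLT→DRK: 0.4742 × 0.6458 × 3.848 = 1.17841
DRK→JLT→TRQ→DRK: 0.2778 × 1.927 × 2.02 = 1.08135
DRK→JLT→ELX→DRK: 0.2778 × 1.611 × 2.177 = 0.97429
Maximum is DRK→ELX→JLT→DRK at 1.1784; arbitrage exists.

1.1784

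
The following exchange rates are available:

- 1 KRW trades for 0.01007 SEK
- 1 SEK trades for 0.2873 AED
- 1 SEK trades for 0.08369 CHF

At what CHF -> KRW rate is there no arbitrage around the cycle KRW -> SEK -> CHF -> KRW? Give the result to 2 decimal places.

1186.58

Known legs of the cycle: 0.01007 × 0.08369 = 0.0008427583
For no arbitrage the full-cycle product must be 1, so the missing rate is 1 / 0.0008427583 ≈ 1186.5798.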